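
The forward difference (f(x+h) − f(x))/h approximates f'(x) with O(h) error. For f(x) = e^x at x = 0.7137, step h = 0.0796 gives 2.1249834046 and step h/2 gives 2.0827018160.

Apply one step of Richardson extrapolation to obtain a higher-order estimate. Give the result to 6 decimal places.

With r = 1 the leading error scales as h^1, so the weight is 2^1 = 2.
Numerator 2*A(h/2) − A(h) = 2*2.0827018160 − 2.1249834046 = 2.0404202274
2.0404202274 ÷ 1 = 2.0404202274
Correction |R − A(h/2)| = 4.228e-02; gap |A(h/2) − A(h)| = 4.228e-02.

2.040420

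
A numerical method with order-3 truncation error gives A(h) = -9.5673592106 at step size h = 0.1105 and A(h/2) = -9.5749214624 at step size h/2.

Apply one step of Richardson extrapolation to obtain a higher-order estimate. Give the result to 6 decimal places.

Order 3 gives 2^r = 8 and 2^r − 1 = 7.
Weighted: (-76.5993716992) − (-9.5673592106) = -67.0320124886
Divide by 2^3 − 1 = 7.
So the Richardson estimate is -9.5760017841.
Shift from A(h/2): −0.0010803217.

-9.576002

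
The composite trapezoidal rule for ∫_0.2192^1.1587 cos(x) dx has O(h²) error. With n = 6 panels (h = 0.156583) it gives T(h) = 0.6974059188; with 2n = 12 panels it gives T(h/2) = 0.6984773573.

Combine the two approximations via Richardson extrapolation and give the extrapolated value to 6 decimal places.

0.698835

r = 2, so 2^r = 4.
Top: 4(0.6984773573) − (0.6974059188) = 2.0965035104
Divide by 2^2 − 1 = 3.
Extrapolated: 2.0965035104 / 3 = 0.6988345035
Shift from A(h/2): +0.0003571462.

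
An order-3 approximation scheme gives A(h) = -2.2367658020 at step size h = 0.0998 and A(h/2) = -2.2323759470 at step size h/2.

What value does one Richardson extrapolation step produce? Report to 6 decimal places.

Method order is 3; weight 2^3 = 8.
8×(-2.2323759470) = -17.8590075760; subtract (-2.2367658020) → -15.6222417740
(-15.6222417740) ÷ 7 = -2.2317488249

-2.231749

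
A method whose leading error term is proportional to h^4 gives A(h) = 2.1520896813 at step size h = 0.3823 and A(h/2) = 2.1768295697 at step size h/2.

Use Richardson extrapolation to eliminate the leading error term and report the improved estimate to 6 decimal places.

2.178479

r = 4: numerator weight 16, denominator 15.
16 × 2.1768295697 − 2.1520896813 = 32.6771834339
R = 32.6771834339/15 = 2.1784788956
Shift from A(h/2): +0.0016493259.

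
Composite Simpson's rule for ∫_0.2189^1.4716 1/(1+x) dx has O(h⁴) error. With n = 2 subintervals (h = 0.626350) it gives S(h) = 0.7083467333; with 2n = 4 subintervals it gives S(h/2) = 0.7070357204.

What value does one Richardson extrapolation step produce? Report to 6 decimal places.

Order 4 gives 2^r = 16 and 2^r − 1 = 15.
16 × 0.7070357204 = 11.3125715264; subtract 0.7083467333 → 10.6042247931
Extrapolated: 10.6042247931 / 15 = 0.7069483195

0.706948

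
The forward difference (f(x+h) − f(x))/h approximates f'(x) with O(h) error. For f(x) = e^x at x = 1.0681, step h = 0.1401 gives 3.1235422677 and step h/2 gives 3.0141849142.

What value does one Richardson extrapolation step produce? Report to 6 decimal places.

The method has order 1: 2^1 = 2.
2*3.0141849142 − 3.1235422677 = 2.9048275607
2.9048275607 ÷ 1 = 2.9048275607
Correction |R − A(h/2)| = 1.094e-01; gap |A(h/2) − A(h)| = 1.094e-01.

2.904828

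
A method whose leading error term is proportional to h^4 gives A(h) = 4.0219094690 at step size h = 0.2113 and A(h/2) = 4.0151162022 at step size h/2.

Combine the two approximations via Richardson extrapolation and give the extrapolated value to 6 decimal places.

4.014663

Error is O(h^4); halving h shrinks it by 2^4 = 16.
16·4.0151162022 − 4.0219094690 = 60.2199497662
Denominator 16 − 1 = 15.
60.2199497662 ÷ 15 = 4.0146633177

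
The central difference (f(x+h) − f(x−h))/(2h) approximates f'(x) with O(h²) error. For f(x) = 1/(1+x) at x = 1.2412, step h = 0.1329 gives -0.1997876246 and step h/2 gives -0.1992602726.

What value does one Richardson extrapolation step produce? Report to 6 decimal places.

-0.199084

Method order is 2; weight 2^2 = 4.
Weighted: (-0.7970410904) − (-0.1997876246) = -0.5972534658
Denominator 4 − 1 = 3.
(4×(-0.1992602726) − (-0.1997876246))/(4 − 1) = -0.1990844886
Gap between inputs: 5.274e-04; correction applied: +0.0001757840.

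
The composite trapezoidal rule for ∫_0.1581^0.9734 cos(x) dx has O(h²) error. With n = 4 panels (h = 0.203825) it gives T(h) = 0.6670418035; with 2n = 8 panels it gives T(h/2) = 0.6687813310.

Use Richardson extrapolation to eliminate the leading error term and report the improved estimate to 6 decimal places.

0.669361

With r = 2 the leading error scales as h^2, so the weight is 2^2 = 4.
4 × 0.6687813310 = 2.6751253240; 2.6751253240 − 0.6670418035 = 2.0080835205
Denominator 4 − 1 = 3.
Result: 0.6693611735
Correction |R − A(h/2)| = 5.798e-04; gap |A(h/2) − A(h)| = 1.740e-03.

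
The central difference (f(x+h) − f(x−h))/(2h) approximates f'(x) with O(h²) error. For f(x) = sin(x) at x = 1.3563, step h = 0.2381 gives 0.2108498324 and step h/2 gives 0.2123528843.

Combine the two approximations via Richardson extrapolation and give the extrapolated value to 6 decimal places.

Order 2 gives 2^r = 4 and 2^r − 1 = 3.
Top: 4(0.2123528843) − (0.2108498324) = 0.6385617048
Divide by 2^2 − 1 = 3.
(4 × 0.2123528843 − 0.2108498324)/(4 − 1) = 0.2128539016
Gap between inputs: 1.503e-03; correction applied: +0.0005010173.

0.212854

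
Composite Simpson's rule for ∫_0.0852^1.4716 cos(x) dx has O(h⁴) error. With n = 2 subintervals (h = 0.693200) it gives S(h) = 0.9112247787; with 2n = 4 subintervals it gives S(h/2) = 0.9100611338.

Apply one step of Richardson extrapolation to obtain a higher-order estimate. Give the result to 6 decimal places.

r = 4, so 2^r = 16.
Weighted: 14.5609781408 − 0.9112247787 = 13.6497533621
Divide by 2^4 − 1 = 15.
Result: 0.9099835575
Correction |R − A(h/2)| = 7.758e-05; gap |A(h/2) − A(h)| = 1.164e-03.

0.909984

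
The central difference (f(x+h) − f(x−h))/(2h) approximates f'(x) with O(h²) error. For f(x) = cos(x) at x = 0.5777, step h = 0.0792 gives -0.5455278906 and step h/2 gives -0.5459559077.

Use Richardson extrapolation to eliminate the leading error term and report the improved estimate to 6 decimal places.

Leading term ∝ h^2; use weight 4 = 2^2.
2^2·A(h/2) = -2.1838236308; minus A(h) gives -1.6382957402.
Divide by 2^2 − 1 = 3.
Result: -0.5460985801

-0.546099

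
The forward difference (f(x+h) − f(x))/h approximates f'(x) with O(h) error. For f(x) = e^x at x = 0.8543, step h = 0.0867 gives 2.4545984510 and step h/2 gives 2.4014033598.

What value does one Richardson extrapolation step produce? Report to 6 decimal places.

2.348208

Order 1 gives 2^r = 2 and 2^r − 1 = 1.
2×2.4014033598 = 4.8028067196; subtract 2.4545984510 → 2.3482082686
Denominator 2 − 1 = 1.
2.3482082686 ÷ 1 = 2.3482082686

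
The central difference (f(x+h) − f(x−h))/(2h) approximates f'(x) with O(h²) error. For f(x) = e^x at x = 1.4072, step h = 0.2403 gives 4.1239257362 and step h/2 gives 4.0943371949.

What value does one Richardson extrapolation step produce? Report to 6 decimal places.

Error is O(h^2); halving h shrinks it by 2^2 = 4.
4·4.0943371949 − 4.1239257362 = 12.2534230434
(4·4.0943371949 − 4.1239257362)/(4 − 1) = 4.0844743478

4.084474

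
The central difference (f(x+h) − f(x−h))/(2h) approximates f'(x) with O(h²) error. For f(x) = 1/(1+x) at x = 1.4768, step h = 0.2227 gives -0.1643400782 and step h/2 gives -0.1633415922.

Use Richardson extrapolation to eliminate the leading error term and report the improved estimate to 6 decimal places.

-0.163009

r = 2: numerator weight 4, denominator 3.
Numerator 4×A(h/2) − A(h) = 4×(-0.1633415922) − (-0.1643400782) = -0.4890262906
Denominator 4 − 1 = 3.
Result: -0.1630087635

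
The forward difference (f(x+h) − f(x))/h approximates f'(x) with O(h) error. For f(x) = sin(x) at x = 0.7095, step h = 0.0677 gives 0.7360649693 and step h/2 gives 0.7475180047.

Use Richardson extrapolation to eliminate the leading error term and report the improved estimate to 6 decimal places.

r = 1, so 2^r = 2.
2×0.7475180047 = 1.4950360094; subtract 0.7360649693 → 0.7589710401
Denominator 2 − 1 = 1.
R = 0.7589710401/1 = 0.7589710401
Shift from A(h/2): +0.0114530354.

0.758971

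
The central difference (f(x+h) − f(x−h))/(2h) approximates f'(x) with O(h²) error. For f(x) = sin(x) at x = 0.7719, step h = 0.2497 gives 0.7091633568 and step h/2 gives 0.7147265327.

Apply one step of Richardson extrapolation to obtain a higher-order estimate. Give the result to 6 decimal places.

The method has order 2: 2^2 = 4.
Top: 4(0.7147265327) − (0.7091633568) = 2.1497427740
Denominator 4 − 1 = 3.
R = 2.1497427740/3 = 0.7165809247

0.716581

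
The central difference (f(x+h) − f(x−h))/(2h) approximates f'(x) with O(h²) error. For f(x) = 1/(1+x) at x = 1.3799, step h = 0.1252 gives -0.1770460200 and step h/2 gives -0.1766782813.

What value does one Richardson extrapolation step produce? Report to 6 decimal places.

-0.176556

Error is O(h^2); halving h shrinks it by 2^2 = 4.
4 × (-0.1766782813) = -0.7067131252; subtract (-0.1770460200) → -0.5296671052
Divide by 2^2 − 1 = 3.
Extrapolated: (-0.5296671052) / 3 = -0.1765557017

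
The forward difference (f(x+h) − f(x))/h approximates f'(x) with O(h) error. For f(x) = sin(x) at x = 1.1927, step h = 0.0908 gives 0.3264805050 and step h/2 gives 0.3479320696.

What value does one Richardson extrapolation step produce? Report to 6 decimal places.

0.369384

The method has order 1: 2^1 = 2.
2^1 × A(h/2) = 0.6958641392; minus A(h) gives 0.3693836342.
Divide by 2^1 − 1 = 1.
Result: 0.3693836342
Gap between inputs: 2.145e-02; correction applied: +0.0214515646.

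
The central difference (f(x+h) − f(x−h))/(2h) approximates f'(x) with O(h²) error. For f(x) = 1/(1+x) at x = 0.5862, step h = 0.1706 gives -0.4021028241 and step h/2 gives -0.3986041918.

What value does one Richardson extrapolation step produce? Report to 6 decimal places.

r = 2, so 2^r = 4.
Top: 4(-0.3986041918) − (-0.4021028241) = -1.1923139431
Divide by 2^2 − 1 = 3.
Result: -0.3974379810
Shift from A(h/2): +0.0011662108.

-0.397438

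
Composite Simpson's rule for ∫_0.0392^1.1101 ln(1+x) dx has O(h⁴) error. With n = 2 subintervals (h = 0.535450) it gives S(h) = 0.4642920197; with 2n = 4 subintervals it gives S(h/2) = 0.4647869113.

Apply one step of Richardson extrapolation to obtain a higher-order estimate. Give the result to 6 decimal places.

0.464820

Leading term ∝ h^4; use weight 16 = 2^4.
Weighted: 7.4365905808 − 0.4642920197 = 6.9722985611
Denominator 16 − 1 = 15.
(16·0.4647869113 − 0.4642920197)/(16 − 1) = 0.4648199041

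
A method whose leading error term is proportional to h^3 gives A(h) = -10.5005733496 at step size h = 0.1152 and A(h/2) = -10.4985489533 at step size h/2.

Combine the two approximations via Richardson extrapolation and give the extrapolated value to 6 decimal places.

Order 3 gives 2^r = 8 and 2^r − 1 = 7.
Numerator 8 × A(h/2) − A(h) = 8 × (-10.4985489533) − (-10.5005733496) = -73.4878182768
Extrapolated: (-73.4878182768) / 7 = -10.4982597538
Shift from A(h/2): +0.0002891995.

-10.498260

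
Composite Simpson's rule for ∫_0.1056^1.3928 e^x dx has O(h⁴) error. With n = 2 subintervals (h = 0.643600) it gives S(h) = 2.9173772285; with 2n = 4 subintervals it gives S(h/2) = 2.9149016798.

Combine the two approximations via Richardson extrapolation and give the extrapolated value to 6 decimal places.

2.914737

Leading term ∝ h^4; use weight 16 = 2^4.
Numerator 16*A(h/2) − A(h) = 16*2.9149016798 − 2.9173772285 = 43.7210496483
43.7210496483 ÷ 15 = 2.9147366432
Gap between inputs: 2.476e-03; correction applied: −0.0001650366.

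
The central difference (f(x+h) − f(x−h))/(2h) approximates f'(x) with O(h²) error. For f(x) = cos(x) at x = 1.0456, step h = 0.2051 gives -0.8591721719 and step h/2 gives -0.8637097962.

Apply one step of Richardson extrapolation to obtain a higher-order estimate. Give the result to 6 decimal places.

-0.865222

Leading term ∝ h^2; use weight 4 = 2^2.
4*(-0.8637097962) − (-0.8591721719) = -2.5956670129
(-2.5956670129) ÷ 3 = -0.8652223376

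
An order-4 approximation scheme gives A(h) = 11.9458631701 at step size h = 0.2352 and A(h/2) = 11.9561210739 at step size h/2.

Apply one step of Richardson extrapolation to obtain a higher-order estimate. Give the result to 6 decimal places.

11.956805

The method has order 4: 2^4 = 16.
16 × 11.9561210739 = 191.2979371824; subtract 11.9458631701 → 179.3520740123
179.3520740123 ÷ 15 = 11.9568049342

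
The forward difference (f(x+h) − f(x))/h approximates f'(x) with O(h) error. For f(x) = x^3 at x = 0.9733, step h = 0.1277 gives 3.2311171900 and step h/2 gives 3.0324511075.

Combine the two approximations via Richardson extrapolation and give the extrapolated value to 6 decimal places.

2.833785

Leading term ∝ h^1; use weight 2 = 2^1.
2·3.0324511075 = 6.0649022150; 6.0649022150 − 3.2311171900 = 2.8337850250
2.8337850250 ÷ 1 = 2.8337850250
Shift from A(h/2): −0.1986660825.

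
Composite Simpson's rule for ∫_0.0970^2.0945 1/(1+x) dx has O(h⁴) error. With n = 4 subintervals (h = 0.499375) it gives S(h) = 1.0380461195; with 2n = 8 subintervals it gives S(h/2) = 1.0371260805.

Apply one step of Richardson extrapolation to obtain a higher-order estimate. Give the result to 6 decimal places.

r = 4, so 2^r = 16.
16 × 1.0371260805 = 16.5940172880; subtract 1.0380461195 → 15.5559711685
Divide by 2^4 − 1 = 15.
Result: 1.0370647446

1.037065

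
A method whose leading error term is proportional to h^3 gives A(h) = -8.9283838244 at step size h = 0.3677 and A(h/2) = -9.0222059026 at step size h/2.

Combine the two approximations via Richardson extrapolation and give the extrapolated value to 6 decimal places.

-9.035609

Method order is 3; weight 2^3 = 8.
8*(-9.0222059026) − (-8.9283838244) = -63.2492633964
Extrapolated: (-63.2492633964) / 7 = -9.0356090566
Shift from A(h/2): −0.0134031540.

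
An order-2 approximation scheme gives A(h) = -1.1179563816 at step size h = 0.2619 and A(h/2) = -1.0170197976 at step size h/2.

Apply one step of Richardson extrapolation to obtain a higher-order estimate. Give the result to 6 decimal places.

-0.983374

Order 2 gives 2^r = 4 and 2^r − 1 = 3.
4×(-1.0170197976) − (-1.1179563816) = -2.9501228088
Denominator 4 − 1 = 3.
(4×(-1.0170197976) − (-1.1179563816))/(4 − 1) = -0.9833742696
Shift from A(h/2): +0.0336455280.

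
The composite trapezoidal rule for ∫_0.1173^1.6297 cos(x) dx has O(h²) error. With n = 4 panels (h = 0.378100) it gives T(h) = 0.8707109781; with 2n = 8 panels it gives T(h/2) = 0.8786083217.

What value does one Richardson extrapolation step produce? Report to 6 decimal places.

With r = 2 the leading error scales as h^2, so the weight is 2^2 = 4.
Top: 4(0.8786083217) − (0.8707109781) = 2.6437223087
Divide by 2^2 − 1 = 3.
Result: 0.8812407696
Shift from A(h/2): +0.0026324479.

0.881241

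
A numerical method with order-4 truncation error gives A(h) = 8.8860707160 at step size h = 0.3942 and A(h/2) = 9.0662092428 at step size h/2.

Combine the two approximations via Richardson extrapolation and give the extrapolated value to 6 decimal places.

9.078218

With r = 4 the leading error scales as h^4, so the weight is 2^4 = 16.
Weighted: 145.0593478848 − 8.8860707160 = 136.1732771688
136.1732771688 ÷ 15 = 9.0782184779
Gap between inputs: 1.801e-01; correction applied: +0.0120092351.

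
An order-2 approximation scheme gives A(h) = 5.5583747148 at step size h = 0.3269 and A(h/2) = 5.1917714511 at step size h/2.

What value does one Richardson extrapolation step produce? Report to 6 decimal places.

Method order is 2; weight 2^2 = 4.
Weighted: 20.7670858044 − 5.5583747148 = 15.2087110896
Denominator 4 − 1 = 3.
Result: 5.0695703632

5.069570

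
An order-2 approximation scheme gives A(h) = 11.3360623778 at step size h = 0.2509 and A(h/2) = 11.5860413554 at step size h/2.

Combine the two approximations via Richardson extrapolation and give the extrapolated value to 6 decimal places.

11.669368

Method order is 2; weight 2^2 = 4.
Numerator 4*A(h/2) − A(h) = 4*11.5860413554 − 11.3360623778 = 35.0081030438
Divide by 2^2 − 1 = 3.
35.0081030438 ÷ 3 = 11.6693676813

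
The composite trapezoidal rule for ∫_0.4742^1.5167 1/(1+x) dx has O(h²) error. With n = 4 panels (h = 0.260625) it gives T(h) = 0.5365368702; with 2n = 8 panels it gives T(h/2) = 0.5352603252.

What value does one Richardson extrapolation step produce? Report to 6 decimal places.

0.534835

r = 2, so 2^r = 4.
Numerator 4*A(h/2) − A(h) = 4*0.5352603252 − 0.5365368702 = 1.6045044306
Denominator 4 − 1 = 3.
So the Richardson estimate is 0.5348348102.
Shift from A(h/2): −0.0004255150.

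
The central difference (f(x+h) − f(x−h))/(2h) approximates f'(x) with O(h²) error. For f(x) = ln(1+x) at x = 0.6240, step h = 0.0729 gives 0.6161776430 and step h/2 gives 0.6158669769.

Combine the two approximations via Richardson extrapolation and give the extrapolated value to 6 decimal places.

r = 2, so 2^r = 4.
Top: 4(0.6158669769) − (0.6161776430) = 1.8472902646
(4·0.6158669769 − 0.6161776430)/(4 − 1) = 0.6157634215

0.615763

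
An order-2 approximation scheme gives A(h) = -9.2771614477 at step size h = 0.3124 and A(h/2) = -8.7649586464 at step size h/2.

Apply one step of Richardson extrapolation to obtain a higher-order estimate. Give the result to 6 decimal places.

Method order is 2; weight 2^2 = 4.
Numerator 4×A(h/2) − A(h) = 4×(-8.7649586464) − (-9.2771614477) = -25.7826731379
(4×(-8.7649586464) − (-9.2771614477))/(4 − 1) = -8.5942243793

-8.594224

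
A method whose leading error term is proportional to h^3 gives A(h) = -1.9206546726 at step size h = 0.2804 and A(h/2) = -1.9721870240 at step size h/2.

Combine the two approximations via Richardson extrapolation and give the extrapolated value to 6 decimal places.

The method has order 3: 2^3 = 8.
8*(-1.9721870240) = -15.7774961920; subtract (-1.9206546726) → -13.8568415194
Denominator 8 − 1 = 7.
(8*(-1.9721870240) − (-1.9206546726))/(8 − 1) = -1.9795487885
Shift from A(h/2): −0.0073617645.

-1.979549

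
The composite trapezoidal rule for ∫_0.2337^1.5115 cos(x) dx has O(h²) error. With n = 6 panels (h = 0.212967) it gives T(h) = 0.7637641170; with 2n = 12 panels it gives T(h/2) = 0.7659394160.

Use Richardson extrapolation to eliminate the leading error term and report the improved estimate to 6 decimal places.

0.766665

Leading term ∝ h^2; use weight 4 = 2^2.
Weighted: 3.0637576640 − 0.7637641170 = 2.2999935470
2.2999935470 ÷ 3 = 0.7666645157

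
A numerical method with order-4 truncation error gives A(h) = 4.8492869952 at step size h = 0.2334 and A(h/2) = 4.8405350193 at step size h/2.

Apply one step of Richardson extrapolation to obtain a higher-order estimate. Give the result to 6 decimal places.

4.839952

Error is O(h^4); halving h shrinks it by 2^4 = 16.
Top: 16(4.8405350193) − (4.8492869952) = 72.5992733136
(16*4.8405350193 − 4.8492869952)/(16 − 1) = 4.8399515542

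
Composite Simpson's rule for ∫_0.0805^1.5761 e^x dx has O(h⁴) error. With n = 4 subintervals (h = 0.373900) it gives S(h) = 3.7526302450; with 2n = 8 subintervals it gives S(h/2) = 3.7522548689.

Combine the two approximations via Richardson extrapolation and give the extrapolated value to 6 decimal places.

3.752230

The method has order 4: 2^4 = 16.
Numerator 16·A(h/2) − A(h) = 16·3.7522548689 − 3.7526302450 = 56.2834476574
Denominator 16 − 1 = 15.
R = 56.2834476574/15 = 3.7522298438
Shift from A(h/2): −0.0000250251.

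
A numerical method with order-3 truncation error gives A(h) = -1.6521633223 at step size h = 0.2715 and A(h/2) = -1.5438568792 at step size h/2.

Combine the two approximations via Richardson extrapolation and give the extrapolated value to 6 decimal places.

Error is O(h^3); halving h shrinks it by 2^3 = 8.
Numerator 8·A(h/2) − A(h) = 8·(-1.5438568792) − (-1.6521633223) = -10.6986917113
Denominator 8 − 1 = 7.
Extrapolated: (-10.6986917113) / 7 = -1.5283845302

-1.528385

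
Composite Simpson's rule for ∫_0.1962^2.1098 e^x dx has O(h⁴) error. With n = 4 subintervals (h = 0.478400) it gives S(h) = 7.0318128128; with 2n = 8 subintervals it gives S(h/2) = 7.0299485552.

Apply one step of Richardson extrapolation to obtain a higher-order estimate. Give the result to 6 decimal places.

7.029824

Leading term ∝ h^4; use weight 16 = 2^4.
16 × 7.0299485552 − 7.0318128128 = 105.4473640704
Denominator 16 − 1 = 15.
R = 105.4473640704/15 = 7.0298242714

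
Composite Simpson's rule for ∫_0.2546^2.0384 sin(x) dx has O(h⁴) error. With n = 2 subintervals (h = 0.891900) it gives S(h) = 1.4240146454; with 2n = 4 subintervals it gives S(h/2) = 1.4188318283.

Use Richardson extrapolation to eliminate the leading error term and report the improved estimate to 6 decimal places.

1.418486

Error is O(h^4); halving h shrinks it by 2^4 = 16.
Weighted: 22.7013092528 − 1.4240146454 = 21.2772946074
Divide by 2^4 − 1 = 15.
R = 21.2772946074/15 = 1.4184863072
Gap between inputs: 5.183e-03; correction applied: −0.0003455211.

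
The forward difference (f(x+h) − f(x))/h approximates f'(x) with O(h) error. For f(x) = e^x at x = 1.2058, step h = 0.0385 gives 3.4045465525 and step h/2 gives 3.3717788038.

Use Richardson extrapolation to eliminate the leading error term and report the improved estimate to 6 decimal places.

r = 1, so 2^r = 2.
Difference of the inputs: 3.3717788038 − 3.4045465525 = -0.0327677487
Divide by 2^1 − 1 = 1: (-0.0327677487)/1 = -0.0327677487
R = 3.3717788038 − 0.0327677487 = 3.3390110551

3.339011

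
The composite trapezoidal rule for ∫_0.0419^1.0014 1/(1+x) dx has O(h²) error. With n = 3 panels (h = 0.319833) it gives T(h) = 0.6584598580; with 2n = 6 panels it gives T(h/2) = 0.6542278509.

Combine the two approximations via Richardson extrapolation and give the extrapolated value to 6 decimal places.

r = 2, so 2^r = 4.
Weighted: 2.6169114036 − 0.6584598580 = 1.9584515456
Divide by 2^2 − 1 = 3.
Result: 0.6528171819

0.652817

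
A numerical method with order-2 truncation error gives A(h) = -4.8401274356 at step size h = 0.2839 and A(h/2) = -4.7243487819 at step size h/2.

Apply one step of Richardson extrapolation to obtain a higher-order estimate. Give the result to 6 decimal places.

-4.685756

r = 2: numerator weight 4, denominator 3.
4·(-4.7243487819) = -18.8973951276; subtract (-4.8401274356) → -14.0572676920
Denominator 4 − 1 = 3.
(4·(-4.7243487819) − (-4.8401274356))/(4 − 1) = -4.6857558973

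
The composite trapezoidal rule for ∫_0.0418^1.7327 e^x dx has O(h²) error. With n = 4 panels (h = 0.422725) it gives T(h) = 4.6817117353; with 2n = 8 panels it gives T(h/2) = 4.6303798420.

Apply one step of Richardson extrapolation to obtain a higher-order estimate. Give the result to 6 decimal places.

Error is O(h^2); halving h shrinks it by 2^2 = 4.
4·4.6303798420 = 18.5215193680; 18.5215193680 − 4.6817117353 = 13.8398076327
Extrapolated: 13.8398076327 / 3 = 4.6132692109
Gap between inputs: 5.133e-02; correction applied: −0.0171106311.

4.613269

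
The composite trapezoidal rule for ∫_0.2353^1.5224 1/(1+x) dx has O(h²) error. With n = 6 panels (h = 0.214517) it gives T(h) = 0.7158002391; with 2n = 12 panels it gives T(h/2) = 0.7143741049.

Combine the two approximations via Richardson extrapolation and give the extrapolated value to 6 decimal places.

Error is O(h^2); halving h shrinks it by 2^2 = 4.
4·0.7143741049 − 0.7158002391 = 2.1416961805
Divide by 2^2 − 1 = 3.
2.1416961805 ÷ 3 = 0.7138987268

0.713899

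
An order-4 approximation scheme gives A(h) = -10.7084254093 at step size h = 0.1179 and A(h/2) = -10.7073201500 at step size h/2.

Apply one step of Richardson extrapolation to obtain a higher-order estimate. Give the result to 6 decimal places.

-10.707246

With r = 4 the leading error scales as h^4, so the weight is 2^4 = 16.
16×(-10.7073201500) = -171.3171224000; (-171.3171224000) − (-10.7084254093) = -160.6086969907
Extrapolated: (-160.6086969907) / 15 = -10.7072464660
Correction |R − A(h/2)| = 7.368e-05; gap |A(h/2) − A(h)| = 1.105e-03.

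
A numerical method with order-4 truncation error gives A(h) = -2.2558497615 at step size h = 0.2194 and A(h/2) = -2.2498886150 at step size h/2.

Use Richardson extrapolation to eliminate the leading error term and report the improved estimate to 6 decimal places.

-2.249491

The method has order 4: 2^4 = 16.
A(h/2) − A(h) = -2.2498886150 − (-2.2558497615) = 0.0059611465
Correction (A(h/2) − A(h))/(16 − 1) = 0.0059611465/15 = 0.0003974098
R = A(h/2) + (A(h/2) − A(h))/15 = -2.2498886150 + 0.0003974098 = -2.2494912052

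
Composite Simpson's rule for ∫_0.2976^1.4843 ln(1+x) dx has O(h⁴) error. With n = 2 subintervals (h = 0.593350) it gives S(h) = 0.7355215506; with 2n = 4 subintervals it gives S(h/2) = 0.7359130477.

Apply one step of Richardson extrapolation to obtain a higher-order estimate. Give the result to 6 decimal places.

Error is O(h^4); halving h shrinks it by 2^4 = 16.
Top: 16(0.7359130477) − (0.7355215506) = 11.0390872126
Extrapolated: 11.0390872126 / 15 = 0.7359391475

0.735939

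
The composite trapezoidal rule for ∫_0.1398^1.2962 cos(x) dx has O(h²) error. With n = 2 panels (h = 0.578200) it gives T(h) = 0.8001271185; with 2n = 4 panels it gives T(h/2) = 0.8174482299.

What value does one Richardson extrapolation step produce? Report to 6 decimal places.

0.823222

Error is O(h^2); halving h shrinks it by 2^2 = 4.
Weighted: 3.2697929196 − 0.8001271185 = 2.4696658011
Divide by 2^2 − 1 = 3.
So the Richardson estimate is 0.8232219337.
Correction |R − A(h/2)| = 5.774e-03; gap |A(h/2) − A(h)| = 1.732e-02.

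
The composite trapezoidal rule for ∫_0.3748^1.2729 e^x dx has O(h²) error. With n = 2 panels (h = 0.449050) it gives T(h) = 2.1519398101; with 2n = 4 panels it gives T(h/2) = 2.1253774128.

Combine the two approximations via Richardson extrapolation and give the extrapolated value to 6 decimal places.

Error is O(h^2); halving h shrinks it by 2^2 = 4.
2^2*A(h/2) = 8.5015096512; minus A(h) gives 6.3495698411.
Denominator 4 − 1 = 3.
(4*2.1253774128 − 2.1519398101)/(4 − 1) = 2.1165232804

2.116523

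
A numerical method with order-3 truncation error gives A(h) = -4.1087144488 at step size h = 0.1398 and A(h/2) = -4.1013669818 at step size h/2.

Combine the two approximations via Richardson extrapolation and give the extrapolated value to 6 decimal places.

Method order is 3; weight 2^3 = 8.
Top: 8(-4.1013669818) − (-4.1087144488) = -28.7022214056
Divide by 2^3 − 1 = 7.
So the Richardson estimate is -4.1003173437.
Correction |R − A(h/2)| = 1.050e-03; gap |A(h/2) − A(h)| = 7.347e-03.

-4.100317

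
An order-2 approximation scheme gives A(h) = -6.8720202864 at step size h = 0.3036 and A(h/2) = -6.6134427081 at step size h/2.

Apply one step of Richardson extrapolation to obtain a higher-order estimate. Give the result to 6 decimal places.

r = 2: numerator weight 4, denominator 3.
Difference of the inputs: -6.6134427081 − (-6.8720202864) = 0.2585775783
Correction (A(h/2) − A(h))/(4 − 1) = 0.2585775783/3 = 0.0861925261
R = A(h/2) + (A(h/2) − A(h))/3 = -6.6134427081 + 0.0861925261 = -6.5272501820

-6.527250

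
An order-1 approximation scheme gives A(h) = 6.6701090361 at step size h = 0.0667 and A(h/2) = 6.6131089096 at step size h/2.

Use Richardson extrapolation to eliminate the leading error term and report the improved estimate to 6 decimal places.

Error is O(h^1); halving h shrinks it by 2^1 = 2.
Weighted: 13.2262178192 − 6.6701090361 = 6.5561087831
Denominator 2 − 1 = 1.
6.5561087831 ÷ 1 = 6.5561087831
Shift from A(h/2): −0.0570001265.

6.556109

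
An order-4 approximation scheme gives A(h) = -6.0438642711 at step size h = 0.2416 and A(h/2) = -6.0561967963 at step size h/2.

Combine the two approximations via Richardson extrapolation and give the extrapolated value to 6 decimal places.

-6.057019

Method order is 4; weight 2^4 = 16.
16×(-6.0561967963) − (-6.0438642711) = -90.8552844697
(-90.8552844697) ÷ 15 = -6.0570189646
Correction |R − A(h/2)| = 8.222e-04; gap |A(h/2) − A(h)| = 1.233e-02.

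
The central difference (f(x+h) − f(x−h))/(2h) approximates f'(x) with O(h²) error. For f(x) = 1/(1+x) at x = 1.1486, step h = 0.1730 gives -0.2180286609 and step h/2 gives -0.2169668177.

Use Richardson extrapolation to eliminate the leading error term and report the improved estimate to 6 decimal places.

-0.216613

Order 2 gives 2^r = 4 and 2^r − 1 = 3.
2^2 × A(h/2) = -0.8678672708; minus A(h) gives -0.6498386099.
R = (-0.6498386099)/3 = -0.2166128700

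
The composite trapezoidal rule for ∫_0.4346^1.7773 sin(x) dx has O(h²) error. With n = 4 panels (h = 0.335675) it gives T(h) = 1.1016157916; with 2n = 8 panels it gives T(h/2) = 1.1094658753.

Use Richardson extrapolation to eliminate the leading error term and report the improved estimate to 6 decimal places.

1.112083

The method has order 2: 2^2 = 4.
4·1.1094658753 − 1.1016157916 = 3.3362477096
R = 3.3362477096/3 = 1.1120825699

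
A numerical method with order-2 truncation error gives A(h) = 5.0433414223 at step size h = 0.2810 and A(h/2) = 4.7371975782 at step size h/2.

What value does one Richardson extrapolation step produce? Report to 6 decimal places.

r = 2: numerator weight 4, denominator 3.
2^2*A(h/2) = 18.9487903128; minus A(h) gives 13.9054488905.
13.9054488905 ÷ 3 = 4.6351496302
Correction |R − A(h/2)| = 1.020e-01; gap |A(h/2) − A(h)| = 3.061e-01.

4.635150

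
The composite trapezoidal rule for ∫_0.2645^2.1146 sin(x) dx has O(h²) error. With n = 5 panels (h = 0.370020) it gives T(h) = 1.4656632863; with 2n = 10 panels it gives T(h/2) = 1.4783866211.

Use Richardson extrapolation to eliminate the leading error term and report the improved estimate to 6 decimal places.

1.482628

The method has order 2: 2^2 = 4.
A(h/2) − A(h) = 1.4783866211 − 1.4656632863 = 0.0127233348
Correction (A(h/2) − A(h))/(4 − 1) = 0.0127233348/3 = 0.0042411116
R = A(h/2) + (A(h/2) − A(h))/3 = 1.4783866211 + 0.0042411116 = 1.4826277327
Gap between inputs: 1.272e-02; correction applied: +0.0042411116.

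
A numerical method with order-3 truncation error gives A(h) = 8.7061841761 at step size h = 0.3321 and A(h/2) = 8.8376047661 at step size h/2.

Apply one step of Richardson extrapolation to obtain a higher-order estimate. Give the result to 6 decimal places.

r = 3, so 2^r = 8.
Top: 8(8.8376047661) − (8.7061841761) = 61.9946539527
Divide by 2^3 − 1 = 7.
Extrapolated: 61.9946539527 / 7 = 8.8563791361
Correction |R − A(h/2)| = 1.877e-02; gap |A(h/2) − A(h)| = 1.314e-01.

8.856379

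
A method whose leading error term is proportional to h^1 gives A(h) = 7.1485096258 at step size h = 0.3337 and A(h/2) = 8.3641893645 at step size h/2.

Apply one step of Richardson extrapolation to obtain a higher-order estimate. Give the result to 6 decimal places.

9.579869

Method order is 1; weight 2^1 = 2.
Weighted: 16.7283787290 − 7.1485096258 = 9.5798691032
Denominator 2 − 1 = 1.
9.5798691032 ÷ 1 = 9.5798691032
Shift from A(h/2): +1.2156797387.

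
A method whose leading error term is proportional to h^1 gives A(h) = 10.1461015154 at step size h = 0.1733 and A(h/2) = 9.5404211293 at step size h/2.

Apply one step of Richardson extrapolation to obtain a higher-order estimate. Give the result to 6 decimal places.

Order 1 gives 2^r = 2 and 2^r − 1 = 1.
Weighted: 19.0808422586 − 10.1461015154 = 8.9347407432
Denominator 2 − 1 = 1.
Extrapolated: 8.9347407432 / 1 = 8.9347407432

8.934741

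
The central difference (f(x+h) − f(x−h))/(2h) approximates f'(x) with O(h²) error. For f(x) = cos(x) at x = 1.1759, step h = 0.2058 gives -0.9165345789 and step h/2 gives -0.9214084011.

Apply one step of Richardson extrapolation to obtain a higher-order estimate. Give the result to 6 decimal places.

-0.923033

Order 2 gives 2^r = 4 and 2^r − 1 = 3.
Numerator 4×A(h/2) − A(h) = 4×(-0.9214084011) − (-0.9165345789) = -2.7690990255
Extrapolated: (-2.7690990255) / 3 = -0.9230330085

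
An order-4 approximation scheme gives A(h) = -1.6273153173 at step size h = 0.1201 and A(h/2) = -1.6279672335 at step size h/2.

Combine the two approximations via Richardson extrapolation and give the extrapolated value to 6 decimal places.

r = 4: numerator weight 16, denominator 15.
2^4*A(h/2) = -26.0474757360; minus A(h) gives -24.4201604187.
(16*(-1.6279672335) − (-1.6273153173))/(16 − 1) = -1.6280106946
Correction |R − A(h/2)| = 4.346e-05; gap |A(h/2) − A(h)| = 6.519e-04.

-1.628011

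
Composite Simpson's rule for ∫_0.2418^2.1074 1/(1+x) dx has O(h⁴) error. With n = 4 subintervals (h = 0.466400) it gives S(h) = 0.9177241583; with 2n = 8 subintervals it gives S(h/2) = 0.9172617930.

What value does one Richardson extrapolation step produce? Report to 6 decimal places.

0.917231

Method order is 4; weight 2^4 = 16.
Weighted: 14.6761886880 − 0.9177241583 = 13.7584645297
Divide by 2^4 − 1 = 15.
So the Richardson estimate is 0.9172309686.
Gap between inputs: 4.624e-04; correction applied: −0.0000308244.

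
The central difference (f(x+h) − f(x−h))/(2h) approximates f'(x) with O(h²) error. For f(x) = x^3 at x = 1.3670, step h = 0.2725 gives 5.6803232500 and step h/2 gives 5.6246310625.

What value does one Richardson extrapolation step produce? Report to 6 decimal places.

5.606067

r = 2: numerator weight 4, denominator 3.
4 × 5.6246310625 = 22.4985242500; subtract 5.6803232500 → 16.8182010000
(4 × 5.6246310625 − 5.6803232500)/(4 − 1) = 5.6060670000
Gap between inputs: 5.569e-02; correction applied: −0.0185640625.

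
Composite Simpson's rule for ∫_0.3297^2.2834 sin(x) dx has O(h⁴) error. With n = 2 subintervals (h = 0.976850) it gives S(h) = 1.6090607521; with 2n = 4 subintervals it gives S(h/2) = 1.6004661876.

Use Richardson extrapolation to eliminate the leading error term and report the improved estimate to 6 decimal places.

1.599893

Method order is 4; weight 2^4 = 16.
16 × 1.6004661876 − 1.6090607521 = 23.9983982495
Denominator 16 − 1 = 15.
R = 23.9983982495/15 = 1.5998932166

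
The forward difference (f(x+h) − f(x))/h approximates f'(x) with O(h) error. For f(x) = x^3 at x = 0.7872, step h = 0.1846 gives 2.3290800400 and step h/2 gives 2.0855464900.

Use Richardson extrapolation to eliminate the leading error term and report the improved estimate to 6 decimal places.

r = 1: numerator weight 2, denominator 1.
2×2.0855464900 − 2.3290800400 = 1.8420129400
R = 1.8420129400/1 = 1.8420129400

1.842013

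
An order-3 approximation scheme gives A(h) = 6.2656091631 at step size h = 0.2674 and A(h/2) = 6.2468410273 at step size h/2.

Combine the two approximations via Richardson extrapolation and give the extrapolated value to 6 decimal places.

With r = 3 the leading error scales as h^3, so the weight is 2^3 = 8.
2^3 × A(h/2) = 49.9747282184; minus A(h) gives 43.7091190553.
43.7091190553 ÷ 7 = 6.2441598650
Correction |R − A(h/2)| = 2.681e-03; gap |A(h/2) − A(h)| = 1.877e-02.

6.244160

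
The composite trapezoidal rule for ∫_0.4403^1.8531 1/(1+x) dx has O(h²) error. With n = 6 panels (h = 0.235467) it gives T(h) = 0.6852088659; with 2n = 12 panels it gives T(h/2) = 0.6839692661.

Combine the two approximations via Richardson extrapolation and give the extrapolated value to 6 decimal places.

0.683556

Method order is 2; weight 2^2 = 4.
Weighted: 2.7358770644 − 0.6852088659 = 2.0506681985
Denominator 4 − 1 = 3.
2.0506681985 ÷ 3 = 0.6835560662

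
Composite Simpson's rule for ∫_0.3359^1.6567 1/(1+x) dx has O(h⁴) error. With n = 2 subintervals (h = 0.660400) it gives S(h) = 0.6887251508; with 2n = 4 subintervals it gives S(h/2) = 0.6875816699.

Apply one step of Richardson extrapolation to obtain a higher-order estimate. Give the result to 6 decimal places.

The method has order 4: 2^4 = 16.
16*0.6875816699 − 0.6887251508 = 10.3125815676
10.3125815676 ÷ 15 = 0.6875054378

0.687505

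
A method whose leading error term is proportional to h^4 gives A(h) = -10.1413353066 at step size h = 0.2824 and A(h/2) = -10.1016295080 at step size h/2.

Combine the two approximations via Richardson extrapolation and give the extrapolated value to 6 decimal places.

-10.098982

Error is O(h^4); halving h shrinks it by 2^4 = 16.
Top: 16(-10.1016295080) − (-10.1413353066) = -151.4847368214
Denominator 16 − 1 = 15.
(16·(-10.1016295080) − (-10.1413353066))/(16 − 1) = -10.0989824548
Shift from A(h/2): +0.0026470532.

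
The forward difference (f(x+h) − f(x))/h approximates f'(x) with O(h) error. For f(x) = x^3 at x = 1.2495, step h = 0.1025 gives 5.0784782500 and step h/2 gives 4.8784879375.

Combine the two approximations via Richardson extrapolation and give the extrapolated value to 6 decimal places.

Leading term ∝ h^1; use weight 2 = 2^1.
Weighted: 9.7569758750 − 5.0784782500 = 4.6784976250
4.6784976250 ÷ 1 = 4.6784976250
Correction |R − A(h/2)| = 2.000e-01; gap |A(h/2) − A(h)| = 2.000e-01.

4.678498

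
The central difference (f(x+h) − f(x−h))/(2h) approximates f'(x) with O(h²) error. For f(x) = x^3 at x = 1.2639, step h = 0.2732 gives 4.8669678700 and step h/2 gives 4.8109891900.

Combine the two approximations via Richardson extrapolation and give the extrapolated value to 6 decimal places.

Leading term ∝ h^2; use weight 4 = 2^2.
Numerator 4*A(h/2) − A(h) = 4*4.8109891900 − 4.8669678700 = 14.3769888900
R = 14.3769888900/3 = 4.7923296300
Shift from A(h/2): −0.0186595600.

4.792330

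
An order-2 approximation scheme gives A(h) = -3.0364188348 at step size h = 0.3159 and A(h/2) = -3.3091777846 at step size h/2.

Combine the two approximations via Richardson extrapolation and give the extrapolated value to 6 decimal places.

-3.400097

With r = 2 the leading error scales as h^2, so the weight is 2^2 = 4.
4×(-3.3091777846) − (-3.0364188348) = -10.2002923036
Divide by 2^2 − 1 = 3.
Result: -3.4000974345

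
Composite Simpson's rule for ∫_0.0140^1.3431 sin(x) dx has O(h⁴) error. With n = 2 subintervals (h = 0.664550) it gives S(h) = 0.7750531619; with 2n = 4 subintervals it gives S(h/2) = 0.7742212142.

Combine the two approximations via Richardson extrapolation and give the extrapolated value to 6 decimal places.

With r = 4 the leading error scales as h^4, so the weight is 2^4 = 16.
Weighted: 12.3875394272 − 0.7750531619 = 11.6124862653
R = 11.6124862653/15 = 0.7741657510
Correction |R − A(h/2)| = 5.546e-05; gap |A(h/2) − A(h)| = 8.319e-04.

0.774166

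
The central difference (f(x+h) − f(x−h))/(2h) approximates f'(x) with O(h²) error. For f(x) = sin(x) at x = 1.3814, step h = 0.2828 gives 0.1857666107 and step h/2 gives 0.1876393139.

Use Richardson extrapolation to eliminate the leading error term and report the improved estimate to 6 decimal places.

Leading term ∝ h^2; use weight 4 = 2^2.
4 × 0.1876393139 = 0.7505572556; subtract 0.1857666107 → 0.5647906449
0.5647906449 ÷ 3 = 0.1882635483
Shift from A(h/2): +0.0006242344.

0.188264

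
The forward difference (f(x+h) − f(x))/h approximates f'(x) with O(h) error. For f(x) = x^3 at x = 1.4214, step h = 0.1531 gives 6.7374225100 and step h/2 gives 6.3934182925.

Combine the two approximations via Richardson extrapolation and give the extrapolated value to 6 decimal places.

6.049414

Method order is 1; weight 2^1 = 2.
2 × 6.3934182925 = 12.7868365850; 12.7868365850 − 6.7374225100 = 6.0494140750
Denominator 2 − 1 = 1.
6.0494140750 ÷ 1 = 6.0494140750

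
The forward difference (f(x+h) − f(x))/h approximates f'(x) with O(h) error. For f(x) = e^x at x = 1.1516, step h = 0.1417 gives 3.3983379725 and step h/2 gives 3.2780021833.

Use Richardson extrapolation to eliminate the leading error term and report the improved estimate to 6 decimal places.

3.157666

r = 1, so 2^r = 2.
Weighted: 6.5560043666 − 3.3983379725 = 3.1576663941
R = 3.1576663941/1 = 3.1576663941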